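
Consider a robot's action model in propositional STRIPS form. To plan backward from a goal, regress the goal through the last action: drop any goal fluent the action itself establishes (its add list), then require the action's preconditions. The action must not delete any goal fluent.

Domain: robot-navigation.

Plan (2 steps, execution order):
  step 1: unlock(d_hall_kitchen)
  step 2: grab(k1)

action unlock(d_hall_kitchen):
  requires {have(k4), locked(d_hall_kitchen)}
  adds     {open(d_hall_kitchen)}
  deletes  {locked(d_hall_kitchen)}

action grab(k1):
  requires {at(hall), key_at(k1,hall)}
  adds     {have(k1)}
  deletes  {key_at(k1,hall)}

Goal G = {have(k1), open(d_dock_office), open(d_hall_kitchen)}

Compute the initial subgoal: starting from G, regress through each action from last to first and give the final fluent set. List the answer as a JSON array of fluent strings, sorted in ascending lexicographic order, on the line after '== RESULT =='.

Regress step by step:
  through step 2 (grab(k1)): drop {have(k1)}, keep {open(d_dock_office), open(d_hall_kitchen)}, require {at(hall), key_at(k1,hall)}
    → {at(hall), key_at(k1,hall), open(d_dock_office), open(d_hall_kitchen)}
  through step 1 (unlock(d_hall_kitchen)): drop {open(d_hall_kitchen)}, keep {at(hall), key_at(k1,hall), open(d_dock_office)}, require {have(k4), locked(d_hall_kitchen)}
    → {at(hall), have(k4), key_at(k1,hall), locked(d_hall_kitchen), open(d_dock_office)}

== RESULT ==
["at(hall)", "have(k4)", "key_at(k1,hall)", "locked(d_hall_kitchen)", "open(d_dock_office)"]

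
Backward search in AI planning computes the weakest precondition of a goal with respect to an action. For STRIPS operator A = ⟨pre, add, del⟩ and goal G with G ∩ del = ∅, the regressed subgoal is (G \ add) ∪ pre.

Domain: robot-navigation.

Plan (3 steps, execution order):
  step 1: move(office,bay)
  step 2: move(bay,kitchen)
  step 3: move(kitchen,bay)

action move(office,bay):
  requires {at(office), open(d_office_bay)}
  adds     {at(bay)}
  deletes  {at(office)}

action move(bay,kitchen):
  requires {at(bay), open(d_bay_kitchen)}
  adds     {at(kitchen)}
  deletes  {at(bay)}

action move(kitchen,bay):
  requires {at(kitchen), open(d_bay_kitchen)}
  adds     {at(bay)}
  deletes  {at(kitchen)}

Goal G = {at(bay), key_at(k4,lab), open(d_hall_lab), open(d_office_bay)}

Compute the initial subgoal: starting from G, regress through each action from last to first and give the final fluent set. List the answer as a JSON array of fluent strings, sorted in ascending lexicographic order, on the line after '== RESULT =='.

Regress step by step:
  through step 3 (move(kitchen,bay)): drop {at(bay)}, keep {key_at(k4,lab), open(d_hall_lab), open(d_office_bay)}, require {at(kitchen), open(d_bay_kitchen)}
    → {at(kitchen), key_at(k4,lab), open(d_bay_kitchen), open(d_hall_lab), open(d_office_bay)}
  through step 2 (move(bay,kitchen)): drop {at(kitchen)}, keep {key_at(k4,lab), open(d_bay_kitchen), open(d_hall_lab), open(d_office_bay)}, require {at(bay), open(d_bay_kitchen)}
    → {at(bay), key_at(k4,lab), open(d_bay_kitchen), open(d_hall_lab), open(d_office_bay)}
  through step 1 (move(office,bay)): drop {at(bay)}, keep {key_at(k4,lab), open(d_bay_kitchen), open(d_hall_lab), open(d_office_bay)}, require {at(office), open(d_office_bay)}
    → {at(office), key_at(k4,lab), open(d_bay_kitchen), open(d_hall_lab), open(d_office_bay)}

== RESULT ==
["at(office)", "key_at(k4,lab)", "open(d_bay_kitchen)", "open(d_hall_lab)", "open(d_office_bay)"]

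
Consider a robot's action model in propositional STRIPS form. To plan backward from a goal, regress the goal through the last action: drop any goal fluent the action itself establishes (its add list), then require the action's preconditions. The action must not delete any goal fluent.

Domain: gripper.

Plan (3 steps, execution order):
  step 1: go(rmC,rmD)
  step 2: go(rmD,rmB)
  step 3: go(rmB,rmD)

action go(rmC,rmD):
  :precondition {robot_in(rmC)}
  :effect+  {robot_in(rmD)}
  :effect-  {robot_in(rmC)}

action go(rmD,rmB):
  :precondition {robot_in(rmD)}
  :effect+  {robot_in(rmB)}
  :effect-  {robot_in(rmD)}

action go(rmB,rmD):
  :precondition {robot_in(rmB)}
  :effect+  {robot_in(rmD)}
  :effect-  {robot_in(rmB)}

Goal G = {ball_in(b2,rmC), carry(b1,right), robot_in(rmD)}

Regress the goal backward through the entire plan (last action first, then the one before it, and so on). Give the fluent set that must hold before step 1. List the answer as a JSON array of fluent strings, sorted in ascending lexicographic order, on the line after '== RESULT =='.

Work backward from the goal:
  through step 3 (go(rmB,rmD)): drop {robot_in(rmD)}, keep {ball_in(b2,rmC), carry(b1,right)}, require {robot_in(rmB)}
    → {ball_in(b2,rmC), carry(b1,right), robot_in(rmB)}
  through step 2 (go(rmD,rmB)): drop {robot_in(rmB)}, keep {ball_in(b2,rmC), carry(b1,right)}, require {robot_in(rmD)}
    → {ball_in(b2,rmC), carry(b1,right), robot_in(rmD)}
  through step 1 (go(rmC,rmD)): drop {robot_in(rmD)}, keep {ball_in(b2,rmC), carry(b1,right)}, require {robot_in(rmC)}
    → {ball_in(b2,rmC), carry(b1,right), robot_in(rmC)}

== RESULT ==
["ball_in(b2,rmC)", "carry(b1,right)", "robot_in(rmC)"]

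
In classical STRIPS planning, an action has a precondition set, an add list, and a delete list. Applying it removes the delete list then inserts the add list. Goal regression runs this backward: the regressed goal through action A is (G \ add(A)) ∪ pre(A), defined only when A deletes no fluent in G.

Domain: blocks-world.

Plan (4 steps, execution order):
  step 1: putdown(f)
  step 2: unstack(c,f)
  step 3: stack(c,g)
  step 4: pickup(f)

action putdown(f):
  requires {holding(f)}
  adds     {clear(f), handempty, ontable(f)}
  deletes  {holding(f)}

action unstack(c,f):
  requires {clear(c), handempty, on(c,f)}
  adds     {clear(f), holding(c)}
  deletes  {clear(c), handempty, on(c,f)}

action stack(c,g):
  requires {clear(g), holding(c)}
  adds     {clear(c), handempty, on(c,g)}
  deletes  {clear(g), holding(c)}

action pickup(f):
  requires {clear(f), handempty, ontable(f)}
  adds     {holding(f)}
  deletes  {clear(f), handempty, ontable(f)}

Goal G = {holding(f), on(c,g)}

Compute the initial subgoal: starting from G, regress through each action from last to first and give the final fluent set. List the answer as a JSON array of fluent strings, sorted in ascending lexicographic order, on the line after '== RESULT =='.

Work backward from the goal:
  through step 4 (pickup(f)): drop {holding(f)}, keep {on(c,g)}, require {clear(f), handempty, ontable(f)}
    → {clear(f), handempty, on(c,g), ontable(f)}
  through step 3 (stack(c,g)): drop {handempty, on(c,g)}, keep {clear(f), ontable(f)}, require {clear(g), holding(c)}
    → {clear(f), clear(g), holding(c), ontable(f)}
  through step 2 (unstack(c,f)): drop {clear(f), holding(c)}, keep {clear(g), ontable(f)}, require {clear(c), handempty, on(c,f)}
    → {clear(c), clear(g), handempty, on(c,f), ontable(f)}
  through step 1 (putdown(f)): drop {handempty, ontable(f)}, keep {clear(c), clear(g), on(c,f)}, require {holding(f)}
    → {clear(c), clear(g), holding(f), on(c,f)}

== RESULT ==
["clear(c)", "clear(g)", "holding(f)", "on(c,f)"]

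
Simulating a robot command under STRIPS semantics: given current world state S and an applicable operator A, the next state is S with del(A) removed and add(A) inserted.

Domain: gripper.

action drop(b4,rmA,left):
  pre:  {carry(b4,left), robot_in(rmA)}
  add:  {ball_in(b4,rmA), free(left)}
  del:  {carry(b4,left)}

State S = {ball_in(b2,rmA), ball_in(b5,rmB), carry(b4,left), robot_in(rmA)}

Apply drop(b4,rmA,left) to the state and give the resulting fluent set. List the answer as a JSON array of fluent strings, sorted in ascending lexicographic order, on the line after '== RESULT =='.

Progress:
  pre ⊆ S: {carry(b4,left), robot_in(rmA)} ⊆ S  — applicable
  S \ del = {ball_in(b2,rmA), ball_in(b5,rmB), robot_in(rmA)}
  ∪ add   = {ball_in(b2,rmA), ball_in(b4,rmA), ball_in(b5,rmB), free(left), robot_in(rmA)}

== RESULT ==
["ball_in(b2,rmA)", "ball_in(b4,rmA)", "ball_in(b5,rmB)", "free(left)", "robot_in(rmA)"]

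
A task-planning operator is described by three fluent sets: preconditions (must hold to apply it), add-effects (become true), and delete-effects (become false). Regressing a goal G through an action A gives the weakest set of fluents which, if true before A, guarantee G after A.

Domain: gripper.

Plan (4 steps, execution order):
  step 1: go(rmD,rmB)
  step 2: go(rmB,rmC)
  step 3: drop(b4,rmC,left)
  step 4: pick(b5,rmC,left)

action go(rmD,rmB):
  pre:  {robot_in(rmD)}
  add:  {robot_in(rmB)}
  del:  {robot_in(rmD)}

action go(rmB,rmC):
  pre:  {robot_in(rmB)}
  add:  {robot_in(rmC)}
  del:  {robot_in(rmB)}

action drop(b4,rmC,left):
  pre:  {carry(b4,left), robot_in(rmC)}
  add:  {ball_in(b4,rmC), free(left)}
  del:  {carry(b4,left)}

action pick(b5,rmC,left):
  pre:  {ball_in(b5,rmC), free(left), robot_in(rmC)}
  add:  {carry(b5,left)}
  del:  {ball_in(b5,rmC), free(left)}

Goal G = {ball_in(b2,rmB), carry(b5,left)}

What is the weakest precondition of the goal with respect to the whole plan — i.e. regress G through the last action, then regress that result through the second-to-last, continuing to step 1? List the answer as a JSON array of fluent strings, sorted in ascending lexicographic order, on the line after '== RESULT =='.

Regress step by step:
  through step 4 (pick(b5,rmC,left)): drop {carry(b5,left)}, keep {ball_in(b2,rmB)}, require {ball_in(b5,rmC), free(left), robot_in(rmC)}
    → {ball_in(b2,rmB), ball_in(b5,rmC), free(left), robot_in(rmC)}
  through step 3 (drop(b4,rmC,left)): drop {free(left)}, keep {ball_in(b2,rmB), ball_in(b5,rmC), robot_in(rmC)}, require {carry(b4,left), robot_in(rmC)}
    → {ball_in(b2,rmB), ball_in(b5,rmC), carry(b4,left), robot_in(rmC)}
  through step 2 (go(rmB,rmC)): drop {robot_in(rmC)}, keep {ball_in(b2,rmB), ball_in(b5,rmC), carry(b4,left)}, require {robot_in(rmB)}
    → {ball_in(b2,rmB), ball_in(b5,rmC), carry(b4,left), robot_in(rmB)}
  through step 1 (go(rmD,rmB)): drop {robot_in(rmB)}, keep {ball_in(b2,rmB), ball_in(b5,rmC), carry(b4,left)}, require {robot_in(rmD)}
    → {ball_in(b2,rmB), ball_in(b5,rmC), carry(b4,left), robot_in(rmD)}

== RESULT ==
["ball_in(b2,rmB)", "ball_in(b5,rmC)", "carry(b4,left)", "robot_in(rmD)"]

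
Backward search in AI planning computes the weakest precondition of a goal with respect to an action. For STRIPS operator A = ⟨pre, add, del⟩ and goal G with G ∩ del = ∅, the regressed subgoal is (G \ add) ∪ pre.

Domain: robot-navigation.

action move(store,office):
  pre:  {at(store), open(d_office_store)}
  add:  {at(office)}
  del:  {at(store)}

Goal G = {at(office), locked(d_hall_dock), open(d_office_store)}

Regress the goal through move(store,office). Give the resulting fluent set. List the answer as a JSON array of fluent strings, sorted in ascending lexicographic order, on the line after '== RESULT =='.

Compute (G \ add) ∪ pre:
  G ∩ del = {}  (empty — regression defined)
  G \ add = {at(office), locked(d_hall_dock), open(d_office_store)} \ {at(office)} = {locked(d_hall_dock), open(d_office_store)}
  ∪ pre   = {locked(d_hall_dock), open(d_office_store)} ∪ {at(store), open(d_office_store)}
          = {at(store), locked(d_hall_dock), open(d_office_store)}

== RESULT ==
["at(store)", "locked(d_hall_dock)", "open(d_office_store)"]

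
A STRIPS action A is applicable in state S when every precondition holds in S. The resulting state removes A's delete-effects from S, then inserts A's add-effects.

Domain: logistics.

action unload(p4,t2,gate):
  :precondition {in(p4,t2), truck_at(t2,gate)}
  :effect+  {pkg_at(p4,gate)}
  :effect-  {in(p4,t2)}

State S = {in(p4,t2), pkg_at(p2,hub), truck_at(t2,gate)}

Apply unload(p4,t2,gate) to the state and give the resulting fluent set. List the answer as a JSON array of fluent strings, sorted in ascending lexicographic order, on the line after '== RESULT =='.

Compute (S \ del) ∪ add:
  pre ⊆ S: {in(p4,t2), truck_at(t2,gate)} ⊆ S  — applicable
  S \ del = {pkg_at(p2,hub), truck_at(t2,gate)}
  ∪ add   = {pkg_at(p2,hub), pkg_at(p4,gate), truck_at(t2,gate)}

== RESULT ==
["pkg_at(p2,hub)", "pkg_at(p4,gate)", "truck_at(t2,gate)"]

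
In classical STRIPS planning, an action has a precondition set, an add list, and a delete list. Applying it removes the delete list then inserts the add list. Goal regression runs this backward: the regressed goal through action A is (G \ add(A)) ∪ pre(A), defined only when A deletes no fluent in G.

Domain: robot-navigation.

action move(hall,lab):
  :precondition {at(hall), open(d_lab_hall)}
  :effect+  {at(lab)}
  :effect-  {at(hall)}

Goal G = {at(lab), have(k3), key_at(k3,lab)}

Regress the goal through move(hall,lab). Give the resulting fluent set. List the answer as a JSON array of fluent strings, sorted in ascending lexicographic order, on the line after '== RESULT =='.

Compute (G \ add) ∪ pre:
  G ∩ del = {}  (empty — regression defined)
  G \ add = {at(lab), have(k3), key_at(k3,lab)} \ {at(lab)} = {have(k3), key_at(k3,lab)}
  ∪ pre   = {have(k3), key_at(k3,lab)} ∪ {at(hall), open(d_lab_hall)}
          = {at(hall), have(k3), key_at(k3,lab), open(d_lab_hall)}

== RESULT ==
["at(hall)", "have(k3)", "key_at(k3,lab)", "open(d_lab_hall)"]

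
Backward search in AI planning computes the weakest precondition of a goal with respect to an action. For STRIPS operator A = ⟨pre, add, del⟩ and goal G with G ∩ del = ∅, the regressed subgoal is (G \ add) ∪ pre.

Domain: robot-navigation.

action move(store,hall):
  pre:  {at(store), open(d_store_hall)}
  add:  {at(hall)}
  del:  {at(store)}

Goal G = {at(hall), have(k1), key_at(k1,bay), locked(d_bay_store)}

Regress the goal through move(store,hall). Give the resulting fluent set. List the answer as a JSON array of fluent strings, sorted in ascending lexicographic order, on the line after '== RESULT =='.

Regress:
  G ∩ del = {}  (empty — regression defined)
  G \ add = {at(hall), have(k1), key_at(k1,bay), locked(d_bay_store)} \ {at(hall)} = {have(k1), key_at(k1,bay), locked(d_bay_store)}
  ∪ pre   = {have(k1), key_at(k1,bay), locked(d_bay_store)} ∪ {at(store), open(d_store_hall)}
          = {at(store), have(k1), key_at(k1,bay), locked(d_bay_store), open(d_store_hall)}

== RESULT ==
["at(store)", "have(k1)", "key_at(k1,bay)", "locked(d_bay_store)", "open(d_store_hall)"]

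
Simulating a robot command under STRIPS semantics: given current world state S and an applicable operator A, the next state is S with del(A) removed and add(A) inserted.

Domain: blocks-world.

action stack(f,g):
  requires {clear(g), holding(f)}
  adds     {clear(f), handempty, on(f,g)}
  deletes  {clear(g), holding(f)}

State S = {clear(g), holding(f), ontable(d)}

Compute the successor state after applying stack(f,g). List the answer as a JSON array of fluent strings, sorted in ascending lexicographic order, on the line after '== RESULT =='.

Progress:
  pre ⊆ S: {clear(g), holding(f)} ⊆ S  — applicable
  S \ del = {ontable(d)}
  ∪ add   = {clear(f), handempty, on(f,g), ontable(d)}

== RESULT ==
["clear(f)", "handempty", "on(f,g)", "ontable(d)"]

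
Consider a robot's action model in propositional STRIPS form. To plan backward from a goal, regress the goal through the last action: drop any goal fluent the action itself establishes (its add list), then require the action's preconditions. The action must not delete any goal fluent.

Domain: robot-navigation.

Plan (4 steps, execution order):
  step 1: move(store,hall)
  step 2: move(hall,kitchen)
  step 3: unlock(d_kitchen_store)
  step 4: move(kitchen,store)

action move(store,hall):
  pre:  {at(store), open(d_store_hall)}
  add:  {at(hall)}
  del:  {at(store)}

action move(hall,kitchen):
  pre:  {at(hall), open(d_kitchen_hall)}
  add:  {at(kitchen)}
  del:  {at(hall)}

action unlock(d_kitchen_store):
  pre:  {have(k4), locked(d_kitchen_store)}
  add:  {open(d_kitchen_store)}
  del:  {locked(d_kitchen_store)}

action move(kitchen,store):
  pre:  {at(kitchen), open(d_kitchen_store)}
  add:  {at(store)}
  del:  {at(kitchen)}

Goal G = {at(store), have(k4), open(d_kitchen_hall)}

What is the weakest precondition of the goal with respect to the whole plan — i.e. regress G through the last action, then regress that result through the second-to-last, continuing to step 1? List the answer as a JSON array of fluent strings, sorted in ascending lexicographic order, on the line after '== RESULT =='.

Regress step by step:
  through step 4 (move(kitchen,store)): drop {at(store)}, keep {have(k4), open(d_kitchen_hall)}, require {at(kitchen), open(d_kitchen_store)}
    → {at(kitchen), have(k4), open(d_kitchen_hall), open(d_kitchen_store)}
  through step 3 (unlock(d_kitchen_store)): drop {open(d_kitchen_store)}, keep {at(kitchen), have(k4), open(d_kitchen_hall)}, require {have(k4), locked(d_kitchen_store)}
    → {at(kitchen), have(k4), locked(d_kitchen_store), open(d_kitchen_hall)}
  through step 2 (move(hall,kitchen)): drop {at(kitchen)}, keep {have(k4), locked(d_kitchen_store), open(d_kitchen_hall)}, require {at(hall), open(d_kitchen_hall)}
    → {at(hall), have(k4), locked(d_kitchen_store), open(d_kitchen_hall)}
  through step 1 (move(store,hall)): drop {at(hall)}, keep {have(k4), locked(d_kitchen_store), open(d_kitchen_hall)}, require {at(store), open(d_store_hall)}
    → {at(store), have(k4), locked(d_kitchen_store), open(d_kitchen_hall), open(d_store_hall)}

== RESULT ==
["at(store)", "have(k4)", "locked(d_kitchen_store)", "open(d_kitchen_hall)", "open(d_store_hall)"]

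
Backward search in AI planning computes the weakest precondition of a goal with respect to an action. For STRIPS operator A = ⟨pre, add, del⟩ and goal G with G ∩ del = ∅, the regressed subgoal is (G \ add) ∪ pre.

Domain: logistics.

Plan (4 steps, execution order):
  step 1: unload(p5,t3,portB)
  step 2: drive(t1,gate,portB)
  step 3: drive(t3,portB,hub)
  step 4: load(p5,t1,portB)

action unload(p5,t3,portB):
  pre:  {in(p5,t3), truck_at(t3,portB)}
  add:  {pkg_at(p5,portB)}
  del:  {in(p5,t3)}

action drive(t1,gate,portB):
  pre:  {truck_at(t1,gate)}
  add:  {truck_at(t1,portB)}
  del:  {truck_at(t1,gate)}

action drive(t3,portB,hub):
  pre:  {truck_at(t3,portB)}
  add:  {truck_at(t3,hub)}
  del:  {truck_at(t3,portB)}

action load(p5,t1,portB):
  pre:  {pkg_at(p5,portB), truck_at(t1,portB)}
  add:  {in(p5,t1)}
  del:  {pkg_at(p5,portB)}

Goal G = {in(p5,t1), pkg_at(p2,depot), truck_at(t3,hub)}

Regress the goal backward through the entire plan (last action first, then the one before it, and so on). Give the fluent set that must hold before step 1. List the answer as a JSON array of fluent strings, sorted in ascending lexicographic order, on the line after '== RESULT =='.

Regress step by step:
  through step 4 (load(p5,t1,portB)): drop {in(p5,t1)}, keep {pkg_at(p2,depot), truck_at(t3,hub)}, require {pkg_at(p5,portB), truck_at(t1,portB)}
    → {pkg_at(p2,depot), pkg_at(p5,portB), truck_at(t1,portB), truck_at(t3,hub)}
  through step 3 (drive(t3,portB,hub)): drop {truck_at(t3,hub)}, keep {pkg_at(p2,depot), pkg_at(p5,portB), truck_at(t1,portB)}, require {truck_at(t3,portB)}
    → {pkg_at(p2,depot), pkg_at(p5,portB), truck_at(t1,portB), truck_at(t3,portB)}
  through step 2 (drive(t1,gate,portB)): drop {truck_at(t1,portB)}, keep {pkg_at(p2,depot), pkg_at(p5,portB), truck_at(t3,portB)}, require {truck_at(t1,gate)}
    → {pkg_at(p2,depot), pkg_at(p5,portB), truck_at(t1,gate), truck_at(t3,portB)}
  through step 1 (unload(p5,t3,portB)): drop {pkg_at(p5,portB)}, keep {pkg_at(p2,depot), truck_at(t1,gate), truck_at(t3,portB)}, require {in(p5,t3), truck_at(t3,portB)}
    → {in(p5,t3), pkg_at(p2,depot), truck_at(t1,gate), truck_at(t3,portB)}

== RESULT ==
["in(p5,t3)", "pkg_at(p2,depot)", "truck_at(t1,gate)", "truck_at(t3,portB)"]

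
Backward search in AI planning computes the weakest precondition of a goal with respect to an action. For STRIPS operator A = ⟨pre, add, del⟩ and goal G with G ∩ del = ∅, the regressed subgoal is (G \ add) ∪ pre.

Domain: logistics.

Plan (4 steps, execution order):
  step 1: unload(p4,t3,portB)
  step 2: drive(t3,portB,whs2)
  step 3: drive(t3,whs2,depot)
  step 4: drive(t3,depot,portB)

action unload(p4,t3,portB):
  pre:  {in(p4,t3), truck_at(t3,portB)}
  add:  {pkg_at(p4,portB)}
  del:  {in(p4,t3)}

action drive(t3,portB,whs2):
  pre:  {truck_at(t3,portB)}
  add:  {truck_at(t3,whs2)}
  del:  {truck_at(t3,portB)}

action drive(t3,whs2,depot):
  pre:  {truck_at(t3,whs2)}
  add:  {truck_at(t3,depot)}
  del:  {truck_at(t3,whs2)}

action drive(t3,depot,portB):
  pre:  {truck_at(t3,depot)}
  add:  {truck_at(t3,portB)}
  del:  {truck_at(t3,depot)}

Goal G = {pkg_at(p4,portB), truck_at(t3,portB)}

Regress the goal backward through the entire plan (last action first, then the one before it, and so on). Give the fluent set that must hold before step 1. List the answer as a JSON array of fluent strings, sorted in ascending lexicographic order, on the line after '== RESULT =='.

Work backward from the goal:
  through step 4 (drive(t3,depot,portB)): drop {truck_at(t3,portB)}, keep {pkg_at(p4,portB)}, require {truck_at(t3,depot)}
    → {pkg_at(p4,portB), truck_at(t3,depot)}
  through step 3 (drive(t3,whs2,depot)): drop {truck_at(t3,depot)}, keep {pkg_at(p4,portB)}, require {truck_at(t3,whs2)}
    → {pkg_at(p4,portB), truck_at(t3,whs2)}
  through step 2 (drive(t3,portB,whs2)): drop {truck_at(t3,whs2)}, keep {pkg_at(p4,portB)}, require {truck_at(t3,portB)}
    → {pkg_at(p4,portB), truck_at(t3,portB)}
  through step 1 (unload(p4,t3,portB)): drop {pkg_at(p4,portB)}, keep {truck_at(t3,portB)}, require {in(p4,t3), truck_at(t3,portB)}
    → {in(p4,t3), truck_at(t3,portB)}

== RESULT ==
["in(p4,t3)", "truck_at(t3,portB)"]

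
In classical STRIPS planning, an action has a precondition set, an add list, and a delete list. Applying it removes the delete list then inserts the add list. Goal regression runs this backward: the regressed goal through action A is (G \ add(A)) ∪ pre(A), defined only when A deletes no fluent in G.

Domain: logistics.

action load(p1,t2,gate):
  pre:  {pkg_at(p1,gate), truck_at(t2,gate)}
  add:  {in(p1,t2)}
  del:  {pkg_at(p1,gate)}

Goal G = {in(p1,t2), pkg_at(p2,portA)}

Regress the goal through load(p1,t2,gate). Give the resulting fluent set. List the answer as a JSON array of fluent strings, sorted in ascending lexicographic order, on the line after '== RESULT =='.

Regress:
  G ∩ del = {}  (empty — regression defined)
  G \ add = {in(p1,t2), pkg_at(p2,portA)} \ {in(p1,t2)} = {pkg_at(p2,portA)}
  ∪ pre   = {pkg_at(p2,portA)} ∪ {pkg_at(p1,gate), truck_at(t2,gate)}
          = {pkg_at(p1,gate), pkg_at(p2,portA), truck_at(t2,gate)}

== RESULT ==
["pkg_at(p1,gate)", "pkg_at(p2,portA)", "truck_at(t2,gate)"]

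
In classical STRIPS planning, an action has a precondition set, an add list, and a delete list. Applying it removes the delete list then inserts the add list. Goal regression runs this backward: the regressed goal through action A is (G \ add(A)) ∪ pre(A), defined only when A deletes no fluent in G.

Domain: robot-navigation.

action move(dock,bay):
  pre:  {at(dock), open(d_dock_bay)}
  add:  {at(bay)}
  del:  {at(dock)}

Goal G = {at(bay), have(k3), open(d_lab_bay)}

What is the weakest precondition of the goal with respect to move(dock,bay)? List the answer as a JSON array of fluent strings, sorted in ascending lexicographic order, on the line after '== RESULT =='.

Compute (G \ add) ∪ pre:
  G ∩ del = {}  (empty — regression defined)
  G \ add = {at(bay), have(k3), open(d_lab_bay)} \ {at(bay)} = {have(k3), open(d_lab_bay)}
  ∪ pre   = {have(k3), open(d_lab_bay)} ∪ {at(dock), open(d_dock_bay)}
          = {at(dock), have(k3), open(d_dock_bay), open(d_lab_bay)}

== RESULT ==
["at(dock)", "have(k3)", "open(d_dock_bay)", "open(d_lab_bay)"]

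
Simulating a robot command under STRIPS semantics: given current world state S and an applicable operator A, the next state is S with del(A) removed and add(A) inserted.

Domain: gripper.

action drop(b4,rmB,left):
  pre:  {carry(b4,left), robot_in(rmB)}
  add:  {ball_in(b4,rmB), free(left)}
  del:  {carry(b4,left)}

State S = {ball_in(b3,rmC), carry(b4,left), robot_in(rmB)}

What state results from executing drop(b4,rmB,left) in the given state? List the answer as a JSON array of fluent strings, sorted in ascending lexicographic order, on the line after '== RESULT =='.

Compute (S \ del) ∪ add:
  pre ⊆ S: {carry(b4,left), robot_in(rmB)} ⊆ S  — applicable
  S \ del = {ball_in(b3,rmC), robot_in(rmB)}
  ∪ add   = {ball_in(b3,rmC), ball_in(b4,rmB), free(left), robot_in(rmB)}

== RESULT ==
["ball_in(b3,rmC)", "ball_in(b4,rmB)", "free(left)", "robot_in(rmB)"]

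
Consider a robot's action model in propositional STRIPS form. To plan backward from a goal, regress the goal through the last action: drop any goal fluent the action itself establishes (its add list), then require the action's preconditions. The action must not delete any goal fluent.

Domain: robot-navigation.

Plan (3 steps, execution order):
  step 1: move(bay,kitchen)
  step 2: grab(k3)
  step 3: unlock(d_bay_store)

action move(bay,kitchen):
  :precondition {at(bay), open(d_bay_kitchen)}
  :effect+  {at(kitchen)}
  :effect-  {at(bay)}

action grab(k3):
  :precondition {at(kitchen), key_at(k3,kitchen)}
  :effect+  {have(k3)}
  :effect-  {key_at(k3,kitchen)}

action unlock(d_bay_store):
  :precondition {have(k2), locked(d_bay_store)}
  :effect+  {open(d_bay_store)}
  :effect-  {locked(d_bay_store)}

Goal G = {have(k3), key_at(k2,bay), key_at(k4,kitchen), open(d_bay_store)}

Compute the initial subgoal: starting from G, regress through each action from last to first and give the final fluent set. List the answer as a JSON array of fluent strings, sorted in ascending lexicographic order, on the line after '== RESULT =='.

Work backward from the goal:
  through step 3 (unlock(d_bay_store)): drop {open(d_bay_store)}, keep {have(k3), key_at(k2,bay), key_at(k4,kitchen)}, require {have(k2), locked(d_bay_store)}
    → {have(k2), have(k3), key_at(k2,bay), key_at(k4,kitchen), locked(d_bay_store)}
  through step 2 (grab(k3)): drop {have(k3)}, keep {have(k2), key_at(k2,bay), key_at(k4,kitchen), locked(d_bay_store)}, require {at(kitchen), key_at(k3,kitchen)}
    → {at(kitchen), have(k2), key_at(k2,bay), key_at(k3,kitchen), key_at(k4,kitchen), locked(d_bay_store)}
  through step 1 (move(bay,kitchen)): drop {at(kitchen)}, keep {have(k2), key_at(k2,bay), key_at(k3,kitchen), key_at(k4,kitchen), locked(d_bay_store)}, require {at(bay), open(d_bay_kitchen)}
    → {at(bay), have(k2), key_at(k2,bay), key_at(k3,kitchen), key_at(k4,kitchen), locked(d_bay_store), open(d_bay_kitchen)}

== RESULT ==
["at(bay)", "have(k2)", "key_at(k2,bay)", "key_at(k3,kitchen)", "key_at(k4,kitchen)", "locked(d_bay_store)", "open(d_bay_kitchen)"]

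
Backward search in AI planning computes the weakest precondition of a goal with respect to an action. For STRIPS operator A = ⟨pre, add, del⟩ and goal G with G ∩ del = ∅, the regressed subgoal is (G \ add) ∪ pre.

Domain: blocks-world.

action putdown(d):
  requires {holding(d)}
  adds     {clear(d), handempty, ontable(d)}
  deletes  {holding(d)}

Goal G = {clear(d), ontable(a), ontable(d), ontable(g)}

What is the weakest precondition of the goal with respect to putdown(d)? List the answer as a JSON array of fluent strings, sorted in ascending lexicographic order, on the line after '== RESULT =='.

Regress:
  G ∩ del = {}  (empty — regression defined)
  G \ add = {clear(d), ontable(a), ontable(d), ontable(g)} \ {clear(d), handempty, ontable(d)} = {ontable(a), ontable(g)}
  ∪ pre   = {ontable(a), ontable(g)} ∪ {holding(d)}
          = {holding(d), ontable(a), ontable(g)}

== RESULT ==
["holding(d)", "ontable(a)", "ontable(g)"]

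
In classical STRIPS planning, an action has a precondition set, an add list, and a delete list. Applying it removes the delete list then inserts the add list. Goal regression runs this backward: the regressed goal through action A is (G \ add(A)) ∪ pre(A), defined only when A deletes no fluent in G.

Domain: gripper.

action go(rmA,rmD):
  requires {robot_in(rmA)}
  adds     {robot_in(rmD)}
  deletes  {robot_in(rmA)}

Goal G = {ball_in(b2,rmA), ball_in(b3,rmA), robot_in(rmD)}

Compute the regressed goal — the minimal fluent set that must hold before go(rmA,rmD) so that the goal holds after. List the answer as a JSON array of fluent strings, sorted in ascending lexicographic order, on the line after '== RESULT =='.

Regress:
  G ∩ del = {}  (empty — regression defined)
  G \ add = {ball_in(b2,rmA), ball_in(b3,rmA), robot_in(rmD)} \ {robot_in(rmD)} = {ball_in(b2,rmA), ball_in(b3,rmA)}
  ∪ pre   = {ball_in(b2,rmA), ball_in(b3,rmA)} ∪ {robot_in(rmA)}
          = {ball_in(b2,rmA), ball_in(b3,rmA), robot_in(rmA)}

== RESULT ==
["ball_in(b2,rmA)", "ball_in(b3,rmA)", "robot_in(rmA)"]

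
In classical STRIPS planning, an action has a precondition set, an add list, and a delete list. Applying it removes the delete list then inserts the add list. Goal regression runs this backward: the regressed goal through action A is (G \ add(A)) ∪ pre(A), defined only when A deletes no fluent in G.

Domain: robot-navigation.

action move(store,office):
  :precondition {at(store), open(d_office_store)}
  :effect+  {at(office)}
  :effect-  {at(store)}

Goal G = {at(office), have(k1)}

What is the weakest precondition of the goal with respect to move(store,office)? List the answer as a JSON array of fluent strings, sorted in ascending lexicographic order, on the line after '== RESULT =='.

Compute (G \ add) ∪ pre:
  G ∩ del = {}  (empty — regression defined)
  G \ add = {at(office), have(k1)} \ {at(office)} = {have(k1)}
  ∪ pre   = {have(k1)} ∪ {at(store), open(d_office_store)}
          = {at(store), have(k1), open(d_office_store)}

== RESULT ==
["at(store)", "have(k1)", "open(d_office_store)"]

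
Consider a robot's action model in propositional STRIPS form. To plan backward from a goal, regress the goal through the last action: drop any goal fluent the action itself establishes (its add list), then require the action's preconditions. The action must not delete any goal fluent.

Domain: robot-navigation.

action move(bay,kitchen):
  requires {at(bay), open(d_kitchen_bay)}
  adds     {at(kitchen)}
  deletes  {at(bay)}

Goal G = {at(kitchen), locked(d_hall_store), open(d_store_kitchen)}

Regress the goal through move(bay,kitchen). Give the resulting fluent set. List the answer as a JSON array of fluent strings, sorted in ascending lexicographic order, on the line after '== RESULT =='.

Compute (G \ add) ∪ pre:
  G ∩ del = {}  (empty — regression defined)
  G \ add = {at(kitchen), locked(d_hall_store), open(d_store_kitchen)} \ {at(kitchen)} = {locked(d_hall_store), open(d_store_kitchen)}
  ∪ pre   = {locked(d_hall_store), open(d_store_kitchen)} ∪ {at(bay), open(d_kitchen_bay)}
          = {at(bay), locked(d_hall_store), open(d_kitchen_bay), open(d_store_kitchen)}

== RESULT ==
["at(bay)", "locked(d_hall_store)", "open(d_kitchen_bay)", "open(d_store_kitchen)"]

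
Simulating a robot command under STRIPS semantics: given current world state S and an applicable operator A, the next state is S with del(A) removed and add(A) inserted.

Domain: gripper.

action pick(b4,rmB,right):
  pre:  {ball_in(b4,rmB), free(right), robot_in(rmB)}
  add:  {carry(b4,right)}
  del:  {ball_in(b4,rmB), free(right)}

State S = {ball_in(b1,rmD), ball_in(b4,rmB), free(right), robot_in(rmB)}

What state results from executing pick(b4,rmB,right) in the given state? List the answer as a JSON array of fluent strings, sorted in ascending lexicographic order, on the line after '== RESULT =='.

Compute (S \ del) ∪ add:
  pre ⊆ S: {ball_in(b4,rmB), free(right), robot_in(rmB)} ⊆ S  — applicable
  S \ del = {ball_in(b1,rmD), robot_in(rmB)}
  ∪ add   = {ball_in(b1,rmD), carry(b4,right), robot_in(rmB)}

== RESULT ==
["ball_in(b1,rmD)", "carry(b4,right)", "robot_in(rmB)"]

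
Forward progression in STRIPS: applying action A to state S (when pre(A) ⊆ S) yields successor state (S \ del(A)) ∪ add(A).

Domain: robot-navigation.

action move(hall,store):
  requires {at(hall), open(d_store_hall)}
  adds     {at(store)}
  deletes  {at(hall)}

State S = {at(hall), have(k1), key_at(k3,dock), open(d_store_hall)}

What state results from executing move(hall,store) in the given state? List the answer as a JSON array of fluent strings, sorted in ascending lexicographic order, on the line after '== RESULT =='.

Compute (S \ del) ∪ add:
  pre ⊆ S: {at(hall), open(d_store_hall)} ⊆ S  — applicable
  S \ del = {have(k1), key_at(k3,dock), open(d_store_hall)}
  ∪ add   = {at(store), have(k1), key_at(k3,dock), open(d_store_hall)}

== RESULT ==
["at(store)", "have(k1)", "key_at(k3,dock)", "open(d_store_hall)"]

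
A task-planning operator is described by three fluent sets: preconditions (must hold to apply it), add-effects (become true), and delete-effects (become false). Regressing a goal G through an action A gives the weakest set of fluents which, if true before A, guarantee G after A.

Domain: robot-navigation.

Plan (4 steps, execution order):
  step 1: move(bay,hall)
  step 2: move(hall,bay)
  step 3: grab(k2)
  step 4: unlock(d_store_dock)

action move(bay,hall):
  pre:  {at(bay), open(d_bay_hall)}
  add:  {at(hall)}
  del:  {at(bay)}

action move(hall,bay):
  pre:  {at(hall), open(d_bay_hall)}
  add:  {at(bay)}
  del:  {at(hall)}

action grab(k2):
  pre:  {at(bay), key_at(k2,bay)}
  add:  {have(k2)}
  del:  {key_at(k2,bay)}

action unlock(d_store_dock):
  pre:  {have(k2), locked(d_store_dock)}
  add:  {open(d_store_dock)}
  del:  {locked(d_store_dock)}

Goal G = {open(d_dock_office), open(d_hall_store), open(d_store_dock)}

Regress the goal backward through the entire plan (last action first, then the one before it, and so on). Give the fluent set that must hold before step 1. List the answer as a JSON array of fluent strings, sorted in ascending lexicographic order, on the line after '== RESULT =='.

Regress step by step:
  through step 4 (unlock(d_store_dock)): drop {open(d_store_dock)}, keep {open(d_dock_office), open(d_hall_store)}, require {have(k2), locked(d_store_dock)}
    → {have(k2), locked(d_store_dock), open(d_dock_office), open(d_hall_store)}
  through step 3 (grab(k2)): drop {have(k2)}, keep {locked(d_store_dock), open(d_dock_office), open(d_hall_store)}, require {at(bay), key_at(k2,bay)}
    → {at(bay), key_at(k2,bay), locked(d_store_dock), open(d_dock_office), open(d_hall_store)}
  through step 2 (move(hall,bay)): drop {at(bay)}, keep {key_at(k2,bay), locked(d_store_dock), open(d_dock_office), open(d_hall_store)}, require {at(hall), open(d_bay_hall)}
    → {at(hall), key_at(k2,bay), locked(d_store_dock), open(d_bay_hall), open(d_dock_office), open(d_hall_store)}
  through step 1 (move(bay,hall)): drop {at(hall)}, keep {key_at(k2,bay), locked(d_store_dock), open(d_bay_hall), open(d_dock_office), open(d_hall_store)}, require {at(bay), open(d_bay_hall)}
    → {at(bay), key_at(k2,bay), locked(d_store_dock), open(d_bay_hall), open(d_dock_office), open(d_hall_store)}

== RESULT ==
["at(bay)", "key_at(k2,bay)", "locked(d_store_dock)", "open(d_bay_hall)", "open(d_dock_office)", "open(d_hall_store)"]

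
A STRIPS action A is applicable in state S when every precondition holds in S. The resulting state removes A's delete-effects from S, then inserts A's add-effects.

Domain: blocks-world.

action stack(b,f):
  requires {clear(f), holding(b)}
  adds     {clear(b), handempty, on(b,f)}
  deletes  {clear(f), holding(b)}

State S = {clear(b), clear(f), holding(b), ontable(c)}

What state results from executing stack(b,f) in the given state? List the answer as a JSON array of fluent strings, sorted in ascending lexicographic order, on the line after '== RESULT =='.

Compute (S \ del) ∪ add:
  pre ⊆ S: {clear(f), holding(b)} ⊆ S  — applicable
  S \ del = {clear(b), ontable(c)}
  ∪ add   = {clear(b), handempty, on(b,f), ontable(c)}

== RESULT ==
["clear(b)", "handempty", "on(b,f)", "ontable(c)"]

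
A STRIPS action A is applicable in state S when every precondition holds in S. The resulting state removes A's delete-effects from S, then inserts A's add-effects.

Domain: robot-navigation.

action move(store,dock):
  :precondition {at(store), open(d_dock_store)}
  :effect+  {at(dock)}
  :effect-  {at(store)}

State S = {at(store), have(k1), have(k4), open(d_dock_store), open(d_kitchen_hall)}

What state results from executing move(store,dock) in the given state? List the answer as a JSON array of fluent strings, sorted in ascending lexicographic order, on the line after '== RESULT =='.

Compute (S \ del) ∪ add:
  pre ⊆ S: {at(store), open(d_dock_store)} ⊆ S  — applicable
  S \ del = {have(k1), have(k4), open(d_dock_store), open(d_kitchen_hall)}
  ∪ add   = {at(dock), have(k1), have(k4), open(d_dock_store), open(d_kitchen_hall)}

== RESULT ==
["at(dock)", "have(k1)", "have(k4)", "open(d_dock_store)", "open(d_kitchen_hall)"]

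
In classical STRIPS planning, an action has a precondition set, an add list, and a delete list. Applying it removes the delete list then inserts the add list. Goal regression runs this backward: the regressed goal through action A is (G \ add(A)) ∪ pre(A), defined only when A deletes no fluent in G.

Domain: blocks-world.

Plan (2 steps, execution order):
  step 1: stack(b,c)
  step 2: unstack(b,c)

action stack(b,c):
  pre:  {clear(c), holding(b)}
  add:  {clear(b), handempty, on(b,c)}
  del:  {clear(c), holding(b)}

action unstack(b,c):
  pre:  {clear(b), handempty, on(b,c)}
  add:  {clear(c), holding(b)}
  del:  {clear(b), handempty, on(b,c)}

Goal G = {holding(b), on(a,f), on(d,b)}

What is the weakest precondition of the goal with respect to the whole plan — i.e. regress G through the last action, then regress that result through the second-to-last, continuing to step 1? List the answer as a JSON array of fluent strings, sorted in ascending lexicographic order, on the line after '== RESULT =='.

Work backward from the goal:
  through step 2 (unstack(b,c)): drop {holding(b)}, keep {on(a,f), on(d,b)}, require {clear(b), handempty, on(b,c)}
    → {clear(b), handempty, on(a,f), on(b,c), on(d,b)}
  through step 1 (stack(b,c)): drop {clear(b), handempty, on(b,c)}, keep {on(a,f), on(d,b)}, require {clear(c), holding(b)}
    → {clear(c), holding(b), on(a,f), on(d,b)}

== RESULT ==
["clear(c)", "holding(b)", "on(a,f)", "on(d,b)"]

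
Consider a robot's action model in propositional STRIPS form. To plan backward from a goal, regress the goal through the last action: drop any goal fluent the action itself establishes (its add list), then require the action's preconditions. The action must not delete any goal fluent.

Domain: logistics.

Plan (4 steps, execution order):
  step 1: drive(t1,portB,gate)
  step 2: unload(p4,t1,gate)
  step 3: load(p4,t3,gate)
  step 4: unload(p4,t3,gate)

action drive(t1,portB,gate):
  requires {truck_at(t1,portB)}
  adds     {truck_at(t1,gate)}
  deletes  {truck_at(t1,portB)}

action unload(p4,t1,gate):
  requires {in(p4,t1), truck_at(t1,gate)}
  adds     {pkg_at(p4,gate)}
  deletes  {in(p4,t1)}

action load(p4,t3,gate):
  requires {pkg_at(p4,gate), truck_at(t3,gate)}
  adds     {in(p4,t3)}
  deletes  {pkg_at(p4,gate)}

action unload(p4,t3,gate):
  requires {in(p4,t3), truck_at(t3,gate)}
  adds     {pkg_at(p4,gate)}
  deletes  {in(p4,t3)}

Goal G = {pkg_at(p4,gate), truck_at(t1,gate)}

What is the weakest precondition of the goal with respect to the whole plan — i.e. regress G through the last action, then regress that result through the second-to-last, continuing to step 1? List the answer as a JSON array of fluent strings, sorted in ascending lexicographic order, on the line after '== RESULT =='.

Regress step by step:
  through step 4 (unload(p4,t3,gate)): drop {pkg_at(p4,gate)}, keep {truck_at(t1,gate)}, require {in(p4,t3), truck_at(t3,gate)}
    → {in(p4,t3), truck_at(t1,gate), truck_at(t3,gate)}
  through step 3 (load(p4,t3,gate)): drop {in(p4,t3)}, keep {truck_at(t1,gate), truck_at(t3,gate)}, require {pkg_at(p4,gate), truck_at(t3,gate)}
    → {pkg_at(p4,gate), truck_at(t1,gate), truck_at(t3,gate)}
  through step 2 (unload(p4,t1,gate)): drop {pkg_at(p4,gate)}, keep {truck_at(t1,gate), truck_at(t3,gate)}, require {in(p4,t1), truck_at(t1,gate)}
    → {in(p4,t1), truck_at(t1,gate), truck_at(t3,gate)}
  through step 1 (drive(t1,portB,gate)): drop {truck_at(t1,gate)}, keep {in(p4,t1), truck_at(t3,gate)}, require {truck_at(t1,portB)}
    → {in(p4,t1), truck_at(t1,portB), truck_at(t3,gate)}

== RESULT ==
["in(p4,t1)", "truck_at(t1,portB)", "truck_at(t3,gate)"]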